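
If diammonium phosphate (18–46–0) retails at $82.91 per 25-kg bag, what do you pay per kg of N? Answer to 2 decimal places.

N in bag = 25 × 18% = 4.5 kg.
Cost per kg N = $82.91 / 4.5 = $18.4244.

$18.42 per kg N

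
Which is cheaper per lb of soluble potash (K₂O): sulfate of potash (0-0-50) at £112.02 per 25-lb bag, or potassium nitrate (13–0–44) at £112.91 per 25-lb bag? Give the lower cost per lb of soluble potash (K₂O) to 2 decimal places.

£8.96 per lb K₂O (sulfate of potash)

sulfate of potash: K₂O per bag = 25 × 50% = 12.5 lb; cost = 112.02 / 12.5 = £8.9616/lb K₂O.
potassium nitrate: K₂O per bag = 25 × 44% = 11 lb; cost = 112.91 / 11 = £10.2645/lb K₂O.
sulfate of potash is cheaper.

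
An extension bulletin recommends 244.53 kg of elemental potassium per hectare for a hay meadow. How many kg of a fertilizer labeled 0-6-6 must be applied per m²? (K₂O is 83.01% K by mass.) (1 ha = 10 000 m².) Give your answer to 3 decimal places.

0.491 kg of product per sq m

As K₂O: 244.53 / 0.8301 = 294.579 kg per hectare.
Product per hectare = 294.579 / 6% = 4909.65 kg.
Convert to per m²: 4909.65 × 0.0001 = 0.490965 kg.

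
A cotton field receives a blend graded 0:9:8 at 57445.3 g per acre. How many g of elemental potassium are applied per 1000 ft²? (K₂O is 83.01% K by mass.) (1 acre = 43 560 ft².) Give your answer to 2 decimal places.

K₂O per acre = 57445.3 × 8% = 4595.62 g.
Elemental K = 4595.62 × 0.8301 = 3814.83 g per acre.
Convert to per 1000 ft²: 3814.83 × 0.0229568 = 87.5764 g.

87.58 g K per thousand sq ft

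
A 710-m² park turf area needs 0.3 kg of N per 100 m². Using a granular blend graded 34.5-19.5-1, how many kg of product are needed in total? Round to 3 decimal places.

6.174 kg

Product per 100 m² = 0.3 / 34.5% = 0.869565 kg.
Total product = 0.869565 × 710 / 100 = 6.17391 kg.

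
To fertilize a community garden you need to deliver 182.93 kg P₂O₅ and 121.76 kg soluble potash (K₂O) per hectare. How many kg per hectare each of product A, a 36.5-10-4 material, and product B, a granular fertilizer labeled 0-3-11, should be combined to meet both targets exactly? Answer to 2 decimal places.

Let a = kg of product A, b = kg of product B (per hectare).
P₂O₅: 0.1·a + 0.03·b = 182.93
K₂O: 0.04·a + 0.11·b = 121.76
Eliminate b: (row1) − 0.03/0.11·(row2) → 0.0890909·a = 149.723, so a = 1680.561.
Then b = (121.76 − 0.04·1680.561) / 0.11 = 495.796.

1680.56 kg product A, 495.80 kg product B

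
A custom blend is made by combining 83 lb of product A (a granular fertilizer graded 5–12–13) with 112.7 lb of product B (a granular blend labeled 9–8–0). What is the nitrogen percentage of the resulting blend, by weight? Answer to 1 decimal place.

Total mass = 83 + 112.7 = 195.7 lb.
N mass = 5%×83 + 9%×112.7 = 14.293 lb.
% N = 14.293 / 195.7 = 7.30353%.

7.3% N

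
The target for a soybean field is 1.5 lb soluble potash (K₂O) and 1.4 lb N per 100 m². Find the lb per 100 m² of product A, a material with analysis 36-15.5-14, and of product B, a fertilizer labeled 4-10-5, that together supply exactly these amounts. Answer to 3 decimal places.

Let a = lb of product A, b = lb of product B (per 100 m²).
K₂O: 0.14·a + 0.05·b = 1.5
N: 0.36·a + 0.04·b = 1.4
From row1: a = (1.5 − 0.05·b) / 0.14.
Into row2: 0.36·(1.5 − 0.05·b)/0.14 + 0.04·b = 1.4 → b = 27.7419, a = 0.806452.

0.806 lb product A, 27.742 lb product B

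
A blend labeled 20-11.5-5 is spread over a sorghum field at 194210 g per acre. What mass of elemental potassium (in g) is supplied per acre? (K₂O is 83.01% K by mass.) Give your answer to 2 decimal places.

8060.69 g K per acre

K₂O per acre = 194210 × 5% = 9710.5 g.
Elemental K = 9710.5 × 0.8301 = 8060.686 g per acre.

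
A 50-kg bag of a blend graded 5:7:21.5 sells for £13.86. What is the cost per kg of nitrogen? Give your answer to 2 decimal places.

N in bag = 50 × 5% = 2.5 kg.
Cost per kg N = £13.86 / 2.5 = £5.5440.

£5.54 per kg N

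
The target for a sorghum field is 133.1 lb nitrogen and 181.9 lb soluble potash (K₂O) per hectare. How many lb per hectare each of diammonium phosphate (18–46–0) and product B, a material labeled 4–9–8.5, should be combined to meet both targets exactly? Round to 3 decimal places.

Let a = lb of diammonium phosphate, b = lb of product B (per hectare).
N: 0.18·a + 0.04·b = 133.1
K₂O: 0·a + 0.085·b = 181.9
Solving simultaneously: a = 263.8889, b = 2140.

263.889 lb diammonium phosphate, 2140.000 lb product B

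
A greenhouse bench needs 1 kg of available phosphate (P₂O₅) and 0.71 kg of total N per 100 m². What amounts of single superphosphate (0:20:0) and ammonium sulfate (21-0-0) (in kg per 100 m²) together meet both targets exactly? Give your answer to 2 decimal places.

5.00 kg single superphosphate, 3.38 kg ammonium sulfate

With a, b = kg per 100 m² of single superphosphate and ammonium sulfate:
P₂O₅: 0.2·a + 0·b = 1
N: 0·a + 0.21·b = 0.71
Solving simultaneously: a = 5, b = 3.38095.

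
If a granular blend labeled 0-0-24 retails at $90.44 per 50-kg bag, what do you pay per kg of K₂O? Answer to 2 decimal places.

K₂O in bag = 50 × 24% = 12 kg.
Cost per kg K₂O = $90.44 / 12 = $7.5367.

$7.54 per kg K₂O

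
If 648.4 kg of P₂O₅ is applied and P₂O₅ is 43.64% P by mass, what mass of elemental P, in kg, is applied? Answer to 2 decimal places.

282.96 kg P

P = 648.4 × 0.4364 = 282.962 kg.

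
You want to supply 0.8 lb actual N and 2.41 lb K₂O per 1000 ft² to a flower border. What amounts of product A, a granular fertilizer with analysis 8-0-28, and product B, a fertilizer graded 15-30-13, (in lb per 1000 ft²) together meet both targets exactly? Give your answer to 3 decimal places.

Per-1000 ft² balance (a = product A, b = product B):
N: 0.08·a + 0.15·b = 0.8
K₂O: 0.28·a + 0.13·b = 2.41
Eliminate b: (row1) − 0.15/0.13·(row2) → -0.243077·a = -1.98077, so a = 8.14873.
Then b = (2.41 − 0.28·8.14873) / 0.13 = 0.987342.

8.149 lb product A, 0.987 lb product B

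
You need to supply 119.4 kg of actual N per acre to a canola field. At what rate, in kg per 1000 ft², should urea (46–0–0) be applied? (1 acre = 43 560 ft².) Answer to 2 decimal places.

Product per acre = 119.4 / 46% = 259.565 kg.
Convert to per 1000 ft²: 259.565 × 0.0229568 = 5.9588 kg.

5.96 kg of product per thousand sq ft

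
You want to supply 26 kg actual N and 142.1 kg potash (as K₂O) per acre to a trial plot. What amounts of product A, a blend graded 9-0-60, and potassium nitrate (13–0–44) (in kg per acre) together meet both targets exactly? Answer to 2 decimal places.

With a, b = kg per acre of product A and potassium nitrate:
N: 0.09·a + 0.13·b = 26
K₂O: 0.6·a + 0.44·b = 142.1
Solving simultaneously: a = 183.151, b = 73.2031.

183.15 kg product A, 73.20 kg potassium nitrate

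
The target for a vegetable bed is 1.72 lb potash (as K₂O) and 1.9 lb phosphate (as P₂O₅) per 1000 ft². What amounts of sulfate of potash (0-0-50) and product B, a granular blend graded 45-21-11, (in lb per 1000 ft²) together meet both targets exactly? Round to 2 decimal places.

Let a = lb of sulfate of potash, b = lb of product B (per 1000 ft²).
K₂O: 0.5·a + 0.11·b = 1.72
P₂O₅: 0·a + 0.21·b = 1.9
Solving simultaneously: a = 1.44952, b = 9.04762.

1.45 lb sulfate of potash, 9.05 lb product B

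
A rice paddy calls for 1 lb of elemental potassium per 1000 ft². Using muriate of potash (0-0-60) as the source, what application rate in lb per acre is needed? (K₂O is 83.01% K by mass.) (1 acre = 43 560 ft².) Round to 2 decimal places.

87.46 lb of product per acre

As K₂O: 1 / 0.8301 = 1.20467 lb per 1000 ft².
Product per 1000 ft² = 1.20467 / 60% = 2.00779 lb.
Convert to per acre: 2.00779 × 43.56 = 87.4593 lb.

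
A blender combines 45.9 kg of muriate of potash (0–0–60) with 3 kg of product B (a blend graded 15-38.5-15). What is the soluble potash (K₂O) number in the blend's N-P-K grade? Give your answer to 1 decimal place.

57.2% K₂O

Total mass = 45.9 + 3 = 48.9 kg.
K₂O mass = 60%×45.9 + 15%×3 = 27.99 kg.
% K₂O = 27.99 / 48.9 = 57.2393%.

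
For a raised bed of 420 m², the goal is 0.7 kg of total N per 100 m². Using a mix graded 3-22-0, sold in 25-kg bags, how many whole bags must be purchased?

4 bags

Product per 100 m² = 0.7 / 3% = 23.3333 kg.
Total product = 23.3333 × 420 / 100 = 98 kg.
Bags = ⌈98 / 25⌉ = 4.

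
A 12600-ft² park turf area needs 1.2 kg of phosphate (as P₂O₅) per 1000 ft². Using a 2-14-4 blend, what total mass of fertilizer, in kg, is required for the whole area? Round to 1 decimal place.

Product per 1000 ft² = 1.2 / 14% = 8.57143 kg.
Total product = 8.57143 × 12600 / 1000 = 108 kg.

108.0 kg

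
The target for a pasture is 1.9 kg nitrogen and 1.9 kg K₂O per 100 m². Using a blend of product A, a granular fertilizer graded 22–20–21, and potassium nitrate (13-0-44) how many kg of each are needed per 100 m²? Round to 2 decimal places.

8.47 kg product A, 0.27 kg potassium nitrate

Let a = kg of product A, b = kg of potassium nitrate (per 100 m²).
N: 0.22·a + 0.13·b = 1.9
K₂O: 0.21·a + 0.44·b = 1.9
From row1: a = (1.9 − 0.13·b) / 0.22.
Into row2: 0.21·(1.9 − 0.13·b)/0.22 + 0.44·b = 1.9 → b = 0.273381, a = 8.47482.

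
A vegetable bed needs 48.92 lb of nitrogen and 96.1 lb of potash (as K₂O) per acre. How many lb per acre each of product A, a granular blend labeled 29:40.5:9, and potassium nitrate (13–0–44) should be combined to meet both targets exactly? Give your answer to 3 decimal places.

Per-acre balance (a = product A, b = potassium nitrate):
N: 0.29·a + 0.13·b = 48.92
K₂O: 0.09·a + 0.44·b = 96.1
From row1: a = (48.92 − 0.13·b) / 0.29.
Into row2: 0.09·(48.92 − 0.13·b)/0.29 + 0.44·b = 96.1 → b = 202.4694, a = 77.9275.

77.928 lb product A, 202.469 lb potassium nitrate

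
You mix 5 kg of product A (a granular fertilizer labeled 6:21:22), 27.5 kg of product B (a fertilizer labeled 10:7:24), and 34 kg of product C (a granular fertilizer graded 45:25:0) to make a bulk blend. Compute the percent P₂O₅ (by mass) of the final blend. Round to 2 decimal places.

17.26% P₂O₅

Total mass = 5 + 27.5 + 34 = 66.5 kg.
P₂O₅ mass = 21%×5 + 7%×27.5 + 25%×34 = 11.475 kg.
% P₂O₅ = 11.475 / 66.5 = 17.2556%.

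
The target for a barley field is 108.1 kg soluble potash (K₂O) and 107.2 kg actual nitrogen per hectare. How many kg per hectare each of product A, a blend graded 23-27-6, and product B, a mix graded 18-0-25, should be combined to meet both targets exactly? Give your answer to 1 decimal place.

Let a = kg of product A, b = kg of product B (per hectare).
K₂O: 0.06·a + 0.25·b = 108.1
N: 0.23·a + 0.18·b = 107.2
Solving simultaneously: a = 157.216, b = 394.668.

157.2 kg product A, 394.7 kg product B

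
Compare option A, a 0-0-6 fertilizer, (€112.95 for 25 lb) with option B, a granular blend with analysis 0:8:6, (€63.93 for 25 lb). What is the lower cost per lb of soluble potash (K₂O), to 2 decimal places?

option A: K₂O per bag = 25 × 6% = 1.5 lb; cost = 112.95 / 1.5 = €75.3000/lb K₂O.
option B: K₂O per bag = 25 × 6% = 1.5 lb; cost = 63.93 / 1.5 = €42.6200/lb K₂O.
option B is cheaper.

€42.62 per lb K₂O (option B)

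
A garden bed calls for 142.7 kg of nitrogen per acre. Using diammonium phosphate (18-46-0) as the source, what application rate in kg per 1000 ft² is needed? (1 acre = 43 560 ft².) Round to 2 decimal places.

18.20 kg of product per thousand sq ft

Product per acre = 142.7 / 18% = 792.778 kg.
Convert to per 1000 ft²: 792.778 × 0.0229568 = 18.1997 kg.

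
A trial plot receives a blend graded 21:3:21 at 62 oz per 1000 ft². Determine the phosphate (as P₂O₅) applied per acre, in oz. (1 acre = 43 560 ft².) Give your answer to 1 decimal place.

P₂O₅ per 1000 ft² = 62 × 3% = 1.86 oz.
Convert to per acre: 1.86 × 43.56 = 81.0216 oz.

81.0 oz P₂O₅ per acre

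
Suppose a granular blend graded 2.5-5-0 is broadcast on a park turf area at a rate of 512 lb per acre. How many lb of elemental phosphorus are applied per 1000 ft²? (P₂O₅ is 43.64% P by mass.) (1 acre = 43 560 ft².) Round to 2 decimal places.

P₂O₅ per acre = 512 × 5% = 25.6 lb.
Elemental P = 25.6 × 0.4364 = 11.1718 lb per acre.
Convert to per 1000 ft²: 11.1718 × 0.0229568 = 0.25647 lb.

0.26 lb P per thousand sq ft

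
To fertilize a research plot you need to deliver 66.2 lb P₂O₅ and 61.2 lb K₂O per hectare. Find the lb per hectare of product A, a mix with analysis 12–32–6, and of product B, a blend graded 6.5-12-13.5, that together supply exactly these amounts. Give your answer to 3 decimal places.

44.250 lb product A, 433.667 lb product B

Per-hectare balance (a = product A, b = product B):
P₂O₅: 0.32·a + 0.12·b = 66.2
K₂O: 0.06·a + 0.135·b = 61.2
From row1: a = (66.2 − 0.12·b) / 0.32.
Into row2: 0.06·(66.2 − 0.12·b)/0.32 + 0.135·b = 61.2 → b = 433.6667, a = 44.25.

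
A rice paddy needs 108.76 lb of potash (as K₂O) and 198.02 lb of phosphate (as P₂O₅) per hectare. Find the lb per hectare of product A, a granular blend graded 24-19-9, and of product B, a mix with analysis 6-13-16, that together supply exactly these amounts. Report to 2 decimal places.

938.20 lb product A, 152.01 lb product B

With a, b = lb per hectare of product A and product B:
K₂O: 0.09·a + 0.16·b = 108.76
P₂O₅: 0.19·a + 0.13·b = 198.02
Eliminate a: (row1) − 0.09/0.19·(row2) → 0.0984211·b = 14.9611, so b = 152.011.
Back-substitute: a = (108.76 − 0.16·152.011) / 0.09 = 938.203.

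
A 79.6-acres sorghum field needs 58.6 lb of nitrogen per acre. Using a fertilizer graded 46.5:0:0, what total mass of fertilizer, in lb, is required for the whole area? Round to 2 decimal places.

Product per acre = 58.6 / 46.5% = 126.022 lb.
Total product = 126.022 × 79.6 = 10031.312 lb.

10031.31 lb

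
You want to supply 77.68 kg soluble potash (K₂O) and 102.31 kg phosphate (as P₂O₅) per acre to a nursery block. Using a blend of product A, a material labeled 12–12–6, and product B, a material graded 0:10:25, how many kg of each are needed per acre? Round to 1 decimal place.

742.1 kg product A, 132.6 kg product B

With a, b = kg per acre of product A and product B:
K₂O: 0.06·a + 0.25·b = 77.68
P₂O₅: 0.12·a + 0.1·b = 102.31
Eliminate a: (row1) − 0.06/0.12·(row2) → 0.2·b = 26.525, so b = 132.625.
Back-substitute: a = (77.68 − 0.25·132.625) / 0.06 = 742.062.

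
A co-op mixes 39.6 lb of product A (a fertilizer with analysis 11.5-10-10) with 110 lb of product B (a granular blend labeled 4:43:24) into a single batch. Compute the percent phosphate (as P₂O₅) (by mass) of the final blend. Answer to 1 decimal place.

Total mass = 39.6 + 110 = 149.6 lb.
P₂O₅ mass = 10%×39.6 + 43%×110 = 51.26 lb.
% P₂O₅ = 51.26 / 149.6 = 34.2647%.

34.3% P₂O₅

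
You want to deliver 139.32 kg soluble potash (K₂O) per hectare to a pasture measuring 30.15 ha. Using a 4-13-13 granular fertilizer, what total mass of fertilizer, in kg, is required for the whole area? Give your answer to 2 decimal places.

32311.52 kg

Product per hectare = 139.32 / 13% = 1071.69 kg.
Total product = 1071.69 × 30.15 = 32311.523 kg.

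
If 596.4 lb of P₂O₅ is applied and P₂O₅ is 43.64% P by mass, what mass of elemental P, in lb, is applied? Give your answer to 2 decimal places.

260.27 lb P

P = 596.4 × 0.4364 = 260.269 lb.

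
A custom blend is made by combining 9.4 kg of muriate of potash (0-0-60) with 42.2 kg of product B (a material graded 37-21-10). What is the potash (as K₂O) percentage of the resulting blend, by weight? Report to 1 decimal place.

19.1% K₂O

Total mass = 9.4 + 42.2 = 51.6 kg.
K₂O mass = 60%×9.4 + 10%×42.2 = 9.86 kg.
% K₂O = 9.86 / 51.6 = 19.1085%.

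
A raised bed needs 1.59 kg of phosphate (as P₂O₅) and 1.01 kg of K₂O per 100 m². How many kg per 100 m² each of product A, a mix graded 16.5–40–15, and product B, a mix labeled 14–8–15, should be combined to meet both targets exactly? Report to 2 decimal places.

With a, b = kg per 100 m² of product A and product B:
P₂O₅: 0.4·a + 0.08·b = 1.59
K₂O: 0.15·a + 0.15·b = 1.01
Solving simultaneously: a = 3.28542, b = 3.44792.

3.29 kg product A, 3.45 kg product B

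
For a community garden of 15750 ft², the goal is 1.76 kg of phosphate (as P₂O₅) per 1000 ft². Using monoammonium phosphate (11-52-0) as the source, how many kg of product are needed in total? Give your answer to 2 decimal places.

Product per 1000 ft² = 1.76 / 52% = 3.38462 kg.
Total product = 3.38462 × 15750 / 1000 = 53.3077 kg.

53.31 kg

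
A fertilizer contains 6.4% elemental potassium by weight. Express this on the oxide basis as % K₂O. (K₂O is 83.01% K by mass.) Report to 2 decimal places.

7.71% K₂O

%K₂O = 6.4 / 0.8301 = 7.70991%.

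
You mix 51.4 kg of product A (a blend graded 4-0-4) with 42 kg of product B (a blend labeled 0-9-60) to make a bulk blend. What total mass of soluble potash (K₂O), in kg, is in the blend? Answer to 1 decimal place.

K₂O mass = 4%×51.4 + 60%×42 = 27.256 kg.

27.3 kg K₂O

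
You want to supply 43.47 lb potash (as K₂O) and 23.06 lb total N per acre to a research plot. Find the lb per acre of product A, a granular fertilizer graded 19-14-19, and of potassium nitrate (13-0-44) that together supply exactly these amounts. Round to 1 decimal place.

Let a = lb of product A, b = lb of potassium nitrate (per acre).
K₂O: 0.19·a + 0.44·b = 43.47
N: 0.19·a + 0.13·b = 23.06
Eliminate a: (row1) − 0.19/0.19·(row2) → 0.31·b = 20.41, so b = 65.8387.
Back-substitute: a = (43.47 − 0.44·65.8387) / 0.19 = 76.3209.

76.3 lb product A, 65.8 lb potassium nitrate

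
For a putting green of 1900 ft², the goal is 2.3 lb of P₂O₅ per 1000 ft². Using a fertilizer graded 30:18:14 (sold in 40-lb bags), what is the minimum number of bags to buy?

1 bags

Product per 1000 ft² = 2.3 / 18% = 12.7778 lb.
Total product = 12.7778 × 1900 / 1000 = 24.2778 lb.
Bags = ⌈24.2778 / 40⌉ = 1.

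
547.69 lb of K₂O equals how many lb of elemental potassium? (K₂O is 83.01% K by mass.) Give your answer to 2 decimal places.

454.64 lb K

K = 547.69 × 0.8301 = 454.637 lb.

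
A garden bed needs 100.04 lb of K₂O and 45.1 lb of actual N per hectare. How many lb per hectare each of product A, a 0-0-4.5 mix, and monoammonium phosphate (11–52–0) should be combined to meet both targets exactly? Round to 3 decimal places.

2223.111 lb product A, 410.000 lb monoammonium phosphate

Per-hectare balance (a = product A, b = monoammonium phosphate):
K₂O: 0.045·a + 0·b = 100.04
N: 0·a + 0.11·b = 45.1
Solving simultaneously: a = 2223.1111, b = 410.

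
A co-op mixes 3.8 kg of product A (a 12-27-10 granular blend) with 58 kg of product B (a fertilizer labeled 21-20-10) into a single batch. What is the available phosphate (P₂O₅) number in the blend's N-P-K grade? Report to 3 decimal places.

20.430% P₂O₅

Total mass = 3.8 + 58 = 61.8 kg.
P₂O₅ mass = 27%×3.8 + 20%×58 = 12.626 kg.
% P₂O₅ = 12.626 / 61.8 = 20.4304%.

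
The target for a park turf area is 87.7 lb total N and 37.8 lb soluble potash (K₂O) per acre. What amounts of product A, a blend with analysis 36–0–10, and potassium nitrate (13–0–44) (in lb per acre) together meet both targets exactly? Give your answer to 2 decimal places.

Let a = lb of product A, b = lb of potassium nitrate (per acre).
N: 0.36·a + 0.13·b = 87.7
K₂O: 0.1·a + 0.44·b = 37.8
Solving simultaneously: a = 231.596, b = 33.2737.

231.60 lb product A, 33.27 lb potassium nitrate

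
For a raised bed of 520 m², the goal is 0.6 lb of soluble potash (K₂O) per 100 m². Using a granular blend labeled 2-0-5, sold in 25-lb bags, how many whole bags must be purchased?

3 bags

Product per 100 m² = 0.6 / 5% = 12 lb.
Total product = 12 × 520 / 100 = 62.4 lb.
Bags = ⌈62.4 / 25⌉ = 3.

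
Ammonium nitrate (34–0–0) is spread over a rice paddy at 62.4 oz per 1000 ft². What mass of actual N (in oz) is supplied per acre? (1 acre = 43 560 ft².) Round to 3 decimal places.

924.169 oz N per acre

nitrogen per 1000 ft² = 62.4 × 34% = 21.216 oz.
Convert to per acre: 21.216 × 43.56 = 924.16896 oz.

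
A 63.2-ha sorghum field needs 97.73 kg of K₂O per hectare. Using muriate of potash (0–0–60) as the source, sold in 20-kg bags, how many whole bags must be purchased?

Product per hectare = 97.73 / 60% = 162.883 kg.
Total product = 162.883 × 63.2 = 10294.2 kg.
Bags = ⌈10294.2 / 20⌉ = 515.

515 bags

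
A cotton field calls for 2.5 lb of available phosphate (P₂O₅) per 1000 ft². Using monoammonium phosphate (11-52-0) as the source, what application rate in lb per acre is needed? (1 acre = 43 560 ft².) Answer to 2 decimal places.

Product per 1000 ft² = 2.5 / 52% = 4.80769 lb.
Convert to per acre: 4.80769 × 43.56 = 209.423 lb.

209.42 lb of product per acre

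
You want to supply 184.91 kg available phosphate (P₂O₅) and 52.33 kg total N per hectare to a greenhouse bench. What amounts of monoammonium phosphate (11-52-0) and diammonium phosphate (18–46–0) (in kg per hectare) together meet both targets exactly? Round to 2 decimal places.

Per-hectare balance (a = monoammonium phosphate, b = diammonium phosphate):
P₂O₅: 0.52·a + 0.46·b = 184.91
N: 0.11·a + 0.18·b = 52.33
Eliminate a: (row1) − 0.52/0.11·(row2) → -0.390909·b = -62.4682, so b = 159.802.
Back-substitute: a = (184.91 − 0.46·159.802) / 0.52 = 214.233.

214.23 kg monoammonium phosphate, 159.80 kg diammonium phosphate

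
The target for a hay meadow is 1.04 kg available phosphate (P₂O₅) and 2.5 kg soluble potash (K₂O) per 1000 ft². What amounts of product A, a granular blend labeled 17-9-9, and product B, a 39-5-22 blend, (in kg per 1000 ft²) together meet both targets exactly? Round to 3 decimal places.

6.784 kg product A, 8.588 kg product B

Let a = kg of product A, b = kg of product B (per 1000 ft²).
P₂O₅: 0.09·a + 0.05·b = 1.04
K₂O: 0.09·a + 0.22·b = 2.5
From row1: a = (1.04 − 0.05·b) / 0.09.
Into row2: 0.09·(1.04 − 0.05·b)/0.09 + 0.22·b = 2.5 → b = 8.58824, a = 6.78431.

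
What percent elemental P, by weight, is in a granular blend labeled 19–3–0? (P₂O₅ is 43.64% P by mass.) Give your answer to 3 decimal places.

1.309% P

%P = 3 × 0.4364 = 1.3092%.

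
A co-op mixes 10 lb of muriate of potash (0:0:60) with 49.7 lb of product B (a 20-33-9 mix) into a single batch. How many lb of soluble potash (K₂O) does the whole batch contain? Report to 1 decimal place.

10.5 lb K₂O

K₂O mass = 60%×10 + 9%×49.7 = 10.473 lb.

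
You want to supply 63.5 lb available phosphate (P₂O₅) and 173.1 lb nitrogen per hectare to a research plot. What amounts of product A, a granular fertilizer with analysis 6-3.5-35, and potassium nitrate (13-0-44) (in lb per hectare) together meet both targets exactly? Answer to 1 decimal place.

1814.3 lb product A, 494.2 lb potassium nitrate

Per-hectare balance (a = product A, b = potassium nitrate):
P₂O₅: 0.035·a + 0·b = 63.5
N: 0.06·a + 0.13·b = 173.1
From row1: a = (63.5 − 0·b) / 0.035.
Into row2: 0.06·(63.5 − 0·b)/0.035 + 0.13·b = 173.1 → b = 494.176, a = 1814.29.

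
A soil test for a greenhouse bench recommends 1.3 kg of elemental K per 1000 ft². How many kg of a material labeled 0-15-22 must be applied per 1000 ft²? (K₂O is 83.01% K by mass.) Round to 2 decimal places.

As K₂O: 1.3 / 0.8301 = 1.56608 kg per 1000 ft².
Product per 1000 ft² = 1.56608 / 22% = 7.11853 kg.

7.12 kg of product per thousand sq ft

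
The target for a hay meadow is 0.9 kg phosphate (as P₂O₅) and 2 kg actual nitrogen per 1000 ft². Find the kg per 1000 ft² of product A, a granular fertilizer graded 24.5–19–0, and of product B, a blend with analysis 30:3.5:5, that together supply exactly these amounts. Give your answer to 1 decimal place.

4.1 kg product A, 3.3 kg product B

With a, b = kg per 1000 ft² of product A and product B:
P₂O₅: 0.19·a + 0.035·b = 0.9
N: 0.245·a + 0.3·b = 2
Solving simultaneously: a = 4.1301, b = 3.29375.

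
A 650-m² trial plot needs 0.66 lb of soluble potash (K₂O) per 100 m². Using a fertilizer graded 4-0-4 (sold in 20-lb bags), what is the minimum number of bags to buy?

Product per 100 m² = 0.66 / 4% = 16.5 lb.
Total product = 16.5 × 650 / 100 = 107.25 lb.
Bags = ⌈107.25 / 20⌉ = 6.

6 bags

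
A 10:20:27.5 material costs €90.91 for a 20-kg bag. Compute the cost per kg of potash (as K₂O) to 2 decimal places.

€16.53 per kg K₂O

K₂O in bag = 20 × 27.5% = 5.5 kg.
Cost per kg K₂O = €90.91 / 5.5 = €16.5291.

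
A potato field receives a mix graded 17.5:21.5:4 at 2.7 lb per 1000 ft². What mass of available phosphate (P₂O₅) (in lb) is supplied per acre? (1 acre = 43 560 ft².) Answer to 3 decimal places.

P₂O₅ per 1000 ft² = 2.7 × 21.5% = 0.5805 lb.
Convert to per acre: 0.5805 × 43.56 = 25.2866 lb.

25.287 lb P₂O₅ per acre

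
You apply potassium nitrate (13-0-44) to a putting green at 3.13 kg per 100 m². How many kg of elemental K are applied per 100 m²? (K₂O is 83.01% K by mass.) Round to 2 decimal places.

K₂O per 100 m² = 3.13 × 44% = 1.3772 kg.
Elemental K = 1.3772 × 0.8301 = 1.14321 kg per 100 m².

1.14 kg K per hundred sq m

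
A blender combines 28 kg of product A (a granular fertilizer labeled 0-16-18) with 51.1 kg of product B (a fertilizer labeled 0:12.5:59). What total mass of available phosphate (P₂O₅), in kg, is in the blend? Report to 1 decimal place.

10.9 kg P₂O₅

P₂O₅ mass = 16%×28 + 12.5%×51.1 = 10.8675 kg.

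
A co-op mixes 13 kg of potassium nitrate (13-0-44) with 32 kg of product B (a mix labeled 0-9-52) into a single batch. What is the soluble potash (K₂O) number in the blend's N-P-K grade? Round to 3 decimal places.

Total mass = 13 + 32 = 45 kg.
K₂O mass = 44%×13 + 52%×32 = 22.36 kg.
% K₂O = 22.36 / 45 = 49.6889%.

49.689% K₂O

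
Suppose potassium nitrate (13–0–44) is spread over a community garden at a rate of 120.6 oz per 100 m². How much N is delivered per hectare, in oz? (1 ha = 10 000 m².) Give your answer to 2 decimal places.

1567.80 oz N per hectare

nitrogen per 100 m² = 120.6 × 13% = 15.678 oz.
Convert to per hectare: 15.678 × 100 = 1567.8 oz.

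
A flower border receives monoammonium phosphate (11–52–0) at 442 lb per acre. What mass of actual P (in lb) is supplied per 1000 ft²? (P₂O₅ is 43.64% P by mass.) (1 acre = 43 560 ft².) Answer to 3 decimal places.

2.303 lb P per thousand sq ft

P₂O₅ per acre = 442 × 52% = 229.84 lb.
Elemental P = 229.84 × 0.4364 = 100.302 lb per acre.
Convert to per 1000 ft²: 100.302 × 0.0229568 = 2.30262 lb.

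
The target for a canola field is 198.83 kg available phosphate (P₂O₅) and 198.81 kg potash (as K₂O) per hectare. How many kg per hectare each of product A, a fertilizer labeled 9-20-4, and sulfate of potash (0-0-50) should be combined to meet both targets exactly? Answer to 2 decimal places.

994.15 kg product A, 318.09 kg sulfate of potash

Per-hectare balance (a = product A, b = sulfate of potash):
P₂O₅: 0.2·a + 0·b = 198.83
K₂O: 0.04·a + 0.5·b = 198.81
Eliminate a: (row1) − 0.2/0.04·(row2) → -2.5·b = -795.22, so b = 318.088.
Back-substitute: a = (198.83 − 0·318.088) / 0.2 = 994.15.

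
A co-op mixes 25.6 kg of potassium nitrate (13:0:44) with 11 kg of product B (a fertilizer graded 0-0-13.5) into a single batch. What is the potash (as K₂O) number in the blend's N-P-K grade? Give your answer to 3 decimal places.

34.833% K₂O

Total mass = 25.6 + 11 = 36.6 kg.
K₂O mass = 44%×25.6 + 13.5%×11 = 12.749 kg.
% K₂O = 12.749 / 36.6 = 34.8333%.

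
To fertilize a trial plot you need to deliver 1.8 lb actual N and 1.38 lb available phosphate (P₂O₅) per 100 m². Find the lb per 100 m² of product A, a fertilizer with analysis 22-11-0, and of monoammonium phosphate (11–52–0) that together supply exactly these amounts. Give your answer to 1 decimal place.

7.7 lb product A, 1.0 lb monoammonium phosphate

With a, b = lb per 100 m² of product A and monoammonium phosphate:
N: 0.22·a + 0.11·b = 1.8
P₂O₅: 0.11·a + 0.52·b = 1.38
Solving simultaneously: a = 7.66569, b = 1.03226.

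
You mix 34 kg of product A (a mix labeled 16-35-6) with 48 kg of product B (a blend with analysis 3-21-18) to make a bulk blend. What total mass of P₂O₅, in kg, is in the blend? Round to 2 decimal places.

P₂O₅ mass = 35%×34 + 21%×48 = 21.98 kg.

21.98 kg P₂O₅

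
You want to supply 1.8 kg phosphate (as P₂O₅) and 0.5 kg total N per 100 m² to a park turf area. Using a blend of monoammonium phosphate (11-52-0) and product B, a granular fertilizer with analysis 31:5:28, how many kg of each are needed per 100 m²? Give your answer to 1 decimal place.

3.4 kg monoammonium phosphate, 0.4 kg product B

Let a = kg of monoammonium phosphate, b = kg of product B (per 100 m²).
P₂O₅: 0.52·a + 0.05·b = 1.8
N: 0.11·a + 0.31·b = 0.5
Solving simultaneously: a = 3.42325, b = 0.398202.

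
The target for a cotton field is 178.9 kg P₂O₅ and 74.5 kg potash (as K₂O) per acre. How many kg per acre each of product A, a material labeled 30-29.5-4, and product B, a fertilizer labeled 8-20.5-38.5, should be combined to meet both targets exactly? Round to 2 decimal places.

Per-acre balance (a = product A, b = product B):
P₂O₅: 0.295·a + 0.205·b = 178.9
K₂O: 0.04·a + 0.385·b = 74.5
From row1: a = (178.9 − 0.205·b) / 0.295.
Into row2: 0.04·(178.9 − 0.205·b)/0.295 + 0.385·b = 74.5 → b = 140.6548, a = 508.698.

508.70 kg product A, 140.65 kg product B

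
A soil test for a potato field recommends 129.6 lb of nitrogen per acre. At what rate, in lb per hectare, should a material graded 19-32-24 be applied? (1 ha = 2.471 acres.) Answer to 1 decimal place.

Product per acre = 129.6 / 19% = 682.105 lb.
Convert to per hectare: 682.105 × 2.471 = 1685.48 lb.

1685.5 lb of product per hectare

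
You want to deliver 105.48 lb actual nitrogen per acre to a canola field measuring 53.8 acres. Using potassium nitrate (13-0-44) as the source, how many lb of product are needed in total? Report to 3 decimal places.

43652.492 lb

Product per acre = 105.48 / 13% = 811.385 lb.
Total product = 811.385 × 53.8 = 43652.4923 lb.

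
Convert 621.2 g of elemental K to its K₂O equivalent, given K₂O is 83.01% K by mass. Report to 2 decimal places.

748.34 g K₂O

K₂O = 621.2 / 0.8301 = 748.344 g.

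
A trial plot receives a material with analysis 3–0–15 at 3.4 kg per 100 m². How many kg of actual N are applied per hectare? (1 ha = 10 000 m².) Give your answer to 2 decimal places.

10.20 kg N per hectare

nitrogen per 100 m² = 3.4 × 3% = 0.102 kg.
Convert to per hectare: 0.102 × 100 = 10.2 kg.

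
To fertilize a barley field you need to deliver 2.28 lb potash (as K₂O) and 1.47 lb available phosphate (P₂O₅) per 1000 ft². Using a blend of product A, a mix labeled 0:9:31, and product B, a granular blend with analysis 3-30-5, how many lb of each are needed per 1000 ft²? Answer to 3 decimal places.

With a, b = lb per 1000 ft² of product A and product B:
K₂O: 0.31·a + 0.05·b = 2.28
P₂O₅: 0.09·a + 0.3·b = 1.47
Solving simultaneously: a = 6.89831, b = 2.83051.

6.898 lb product A, 2.831 lb product B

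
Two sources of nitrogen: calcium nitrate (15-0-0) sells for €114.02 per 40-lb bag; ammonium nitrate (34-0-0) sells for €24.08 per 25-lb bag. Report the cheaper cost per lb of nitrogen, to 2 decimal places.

€2.83 per lb N (ammonium nitrate)

calcium nitrate: N per bag = 40 × 15% = 6 lb; cost = 114.02 / 6 = €19.0033/lb N.
ammonium nitrate: N per bag = 25 × 34% = 8.5 lb; cost = 24.08 / 8.5 = €2.8329/lb N.
ammonium nitrate is cheaper.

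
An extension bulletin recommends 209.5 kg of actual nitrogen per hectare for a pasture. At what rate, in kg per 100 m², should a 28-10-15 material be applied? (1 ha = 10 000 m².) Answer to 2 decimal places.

7.48 kg of product per hundred sq m

Product per hectare = 209.5 / 28% = 748.214 kg.
Convert to per 100 m²: 748.214 × 0.01 = 7.48214 kg.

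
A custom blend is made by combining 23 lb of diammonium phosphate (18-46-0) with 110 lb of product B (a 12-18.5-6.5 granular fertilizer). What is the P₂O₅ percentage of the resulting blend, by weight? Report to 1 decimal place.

23.3% P₂O₅

Total mass = 23 + 110 = 133 lb.
P₂O₅ mass = 46%×23 + 18.5%×110 = 30.93 lb.
% P₂O₅ = 30.93 / 133 = 23.2556%.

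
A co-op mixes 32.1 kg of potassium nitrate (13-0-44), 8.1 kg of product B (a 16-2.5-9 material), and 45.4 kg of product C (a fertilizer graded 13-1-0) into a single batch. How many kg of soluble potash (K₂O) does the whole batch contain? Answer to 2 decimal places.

14.85 kg K₂O

K₂O mass = 44%×32.1 + 9%×8.1 + 0%×45.4 = 14.853 kg.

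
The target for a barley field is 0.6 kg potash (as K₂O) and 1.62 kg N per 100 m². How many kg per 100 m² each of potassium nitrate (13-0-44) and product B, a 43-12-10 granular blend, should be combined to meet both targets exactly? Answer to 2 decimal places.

With a, b = kg per 100 m² of potassium nitrate and product B:
K₂O: 0.44·a + 0.1·b = 0.6
N: 0.13·a + 0.43·b = 1.62
From row1: a = (0.6 − 0.1·b) / 0.44.
Into row2: 0.13·(0.6 − 0.1·b)/0.44 + 0.43·b = 1.62 → b = 3.60272, a = 0.544835.

0.54 kg potassium nitrate, 3.60 kg product B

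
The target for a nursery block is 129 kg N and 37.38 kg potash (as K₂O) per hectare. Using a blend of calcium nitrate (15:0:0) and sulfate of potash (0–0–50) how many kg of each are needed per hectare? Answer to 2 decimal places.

860.00 kg calcium nitrate, 74.76 kg sulfate of potash

Per-hectare balance (a = calcium nitrate, b = sulfate of potash):
N: 0.15·a + 0·b = 129
K₂O: 0·a + 0.5·b = 37.38
Solving simultaneously: a = 860, b = 74.76.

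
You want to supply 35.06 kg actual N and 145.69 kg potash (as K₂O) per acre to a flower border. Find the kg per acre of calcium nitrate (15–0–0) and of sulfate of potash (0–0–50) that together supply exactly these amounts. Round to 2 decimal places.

233.73 kg calcium nitrate, 291.38 kg sulfate of potash

With a, b = kg per acre of calcium nitrate and sulfate of potash:
N: 0.15·a + 0·b = 35.06
K₂O: 0·a + 0.5·b = 145.69
Solving simultaneously: a = 233.733, b = 291.38.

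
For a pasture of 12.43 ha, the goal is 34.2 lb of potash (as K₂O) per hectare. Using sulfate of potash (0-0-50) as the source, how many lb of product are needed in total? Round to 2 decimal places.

Product per hectare = 34.2 / 50% = 68.4 lb.
Total product = 68.4 × 12.43 = 850.212 lb.

850.21 lb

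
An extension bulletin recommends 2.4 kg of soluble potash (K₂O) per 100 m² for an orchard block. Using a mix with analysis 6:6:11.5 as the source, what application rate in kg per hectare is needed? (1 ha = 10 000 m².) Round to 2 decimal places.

2086.96 kg of product per hectare

Product per 100 m² = 2.4 / 11.5% = 20.8696 kg.
Convert to per hectare: 20.8696 × 100 = 2086.957 kg.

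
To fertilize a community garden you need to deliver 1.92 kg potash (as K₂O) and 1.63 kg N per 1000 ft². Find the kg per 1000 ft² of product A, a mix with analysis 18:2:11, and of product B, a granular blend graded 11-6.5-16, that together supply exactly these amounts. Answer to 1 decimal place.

Let a = kg of product A, b = kg of product B (per 1000 ft²).
K₂O: 0.11·a + 0.16·b = 1.92
N: 0.18·a + 0.11·b = 1.63
From row1: a = (1.92 − 0.16·b) / 0.11.
Into row2: 0.18·(1.92 − 0.16·b)/0.11 + 0.11·b = 1.63 → b = 9.95808, a = 2.97006.

3.0 kg product A, 10.0 kg product B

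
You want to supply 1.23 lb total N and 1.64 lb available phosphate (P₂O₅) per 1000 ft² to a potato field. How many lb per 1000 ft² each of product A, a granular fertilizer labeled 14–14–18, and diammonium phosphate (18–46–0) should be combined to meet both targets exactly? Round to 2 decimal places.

6.90 lb product A, 1.46 lb diammonium phosphate

Let a = lb of product A, b = lb of diammonium phosphate (per 1000 ft²).
N: 0.14·a + 0.18·b = 1.23
P₂O₅: 0.14·a + 0.46·b = 1.64
Eliminate a: (row1) − 0.14/0.14·(row2) → -0.28·b = -0.41, so b = 1.46429.
Back-substitute: a = (1.23 − 0.18·1.46429) / 0.14 = 6.90306.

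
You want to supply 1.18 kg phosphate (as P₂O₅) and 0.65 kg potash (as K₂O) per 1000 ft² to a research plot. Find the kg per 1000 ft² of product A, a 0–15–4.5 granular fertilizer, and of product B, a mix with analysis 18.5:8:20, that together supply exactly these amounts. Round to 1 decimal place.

7.0 kg product A, 1.7 kg product B

Let a = kg of product A, b = kg of product B (per 1000 ft²).
P₂O₅: 0.15·a + 0.08·b = 1.18
K₂O: 0.045·a + 0.2·b = 0.65
Eliminate a: (row1) − 0.15/0.045·(row2) → -0.586667·b = -0.986667, so b = 1.68182.
Back-substitute: a = (1.18 − 0.08·1.68182) / 0.15 = 6.9697.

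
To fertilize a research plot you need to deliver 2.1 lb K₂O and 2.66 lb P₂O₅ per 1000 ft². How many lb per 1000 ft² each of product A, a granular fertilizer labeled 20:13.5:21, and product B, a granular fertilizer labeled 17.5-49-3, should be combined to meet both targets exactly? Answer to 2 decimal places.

9.60 lb product A, 2.78 lb product B

Let a = lb of product A, b = lb of product B (per 1000 ft²).
K₂O: 0.21·a + 0.03·b = 2.1
P₂O₅: 0.135·a + 0.49·b = 2.66
Solving simultaneously: a = 9.60243, b = 2.783.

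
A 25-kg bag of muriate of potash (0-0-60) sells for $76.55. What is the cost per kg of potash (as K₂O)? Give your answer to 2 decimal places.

K₂O in bag = 25 × 60% = 15 kg.
Cost per kg K₂O = $76.55 / 15 = $5.1033.

$5.10 per kg K₂O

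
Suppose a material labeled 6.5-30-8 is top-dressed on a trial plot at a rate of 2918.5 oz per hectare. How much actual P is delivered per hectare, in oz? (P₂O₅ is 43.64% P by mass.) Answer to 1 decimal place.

382.1 oz P per hectare

P₂O₅ per hectare = 2918.5 × 30% = 875.55 oz.
Elemental P = 875.55 × 0.4364 = 382.09 oz per hectare.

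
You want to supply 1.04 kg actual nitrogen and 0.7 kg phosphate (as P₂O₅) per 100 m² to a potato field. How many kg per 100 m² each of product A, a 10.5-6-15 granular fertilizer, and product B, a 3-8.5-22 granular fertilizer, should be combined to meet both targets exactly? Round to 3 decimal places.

9.460 kg product A, 1.558 kg product B

Let a = kg of product A, b = kg of product B (per 100 m²).
N: 0.105·a + 0.03·b = 1.04
P₂O₅: 0.06·a + 0.085·b = 0.7
Eliminate a: (row1) − 0.105/0.06·(row2) → -0.11875·b = -0.185, so b = 1.55789.
Back-substitute: a = (1.04 − 0.03·1.55789) / 0.105 = 9.45965.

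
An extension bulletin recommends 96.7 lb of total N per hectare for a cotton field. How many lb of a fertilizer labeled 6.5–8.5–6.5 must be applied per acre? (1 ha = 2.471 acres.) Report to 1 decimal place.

602.1 lb of product per acre

Product per hectare = 96.7 / 6.5% = 1487.69 lb.
Convert to per acre: 1487.69 × 0.404694 = 602.061 lb.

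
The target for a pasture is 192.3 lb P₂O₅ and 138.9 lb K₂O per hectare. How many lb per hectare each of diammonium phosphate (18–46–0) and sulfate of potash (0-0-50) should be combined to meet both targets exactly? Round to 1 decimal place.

418.0 lb diammonium phosphate, 277.8 lb sulfate of potash

Let a = lb of diammonium phosphate, b = lb of sulfate of potash (per hectare).
P₂O₅: 0.46·a + 0·b = 192.3
K₂O: 0·a + 0.5·b = 138.9
Solving simultaneously: a = 418.043, b = 277.8.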